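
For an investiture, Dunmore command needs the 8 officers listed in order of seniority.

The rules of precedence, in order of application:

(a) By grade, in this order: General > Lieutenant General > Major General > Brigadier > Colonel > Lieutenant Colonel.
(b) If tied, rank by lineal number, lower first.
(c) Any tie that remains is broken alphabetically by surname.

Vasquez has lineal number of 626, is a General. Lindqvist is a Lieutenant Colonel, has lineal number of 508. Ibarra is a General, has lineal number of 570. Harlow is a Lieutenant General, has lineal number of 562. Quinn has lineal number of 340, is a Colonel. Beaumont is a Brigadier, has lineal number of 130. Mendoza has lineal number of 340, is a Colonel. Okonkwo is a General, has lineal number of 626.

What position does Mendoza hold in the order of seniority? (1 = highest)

By grade: Ibarra, Okonkwo and Vasquez (General); then Harlow (Lieutenant General); then Beaumont (Brigadier); then Mendoza and Quinn (Colonel); then Lindqvist (Lieutenant Colonel).
Among Ibarra, Okonkwo and Vasquez, by lineal number (lower first): Ibarra (570) before Okonkwo and Vasquez (626).
Among Okonkwo and Vasquez, alphabetically by surname: Okonkwo before Vasquez.
Mendoza and Quinn both have lineal number 340, so the next rule applies.
Among Mendoza and Quinn, alphabetically by surname: Mendoza before Quinn.
Order: Ibarra, Okonkwo, Vasquez, Harlow, Beaumont, Mendoza, Quinn, Lindqvist. So position 6.

6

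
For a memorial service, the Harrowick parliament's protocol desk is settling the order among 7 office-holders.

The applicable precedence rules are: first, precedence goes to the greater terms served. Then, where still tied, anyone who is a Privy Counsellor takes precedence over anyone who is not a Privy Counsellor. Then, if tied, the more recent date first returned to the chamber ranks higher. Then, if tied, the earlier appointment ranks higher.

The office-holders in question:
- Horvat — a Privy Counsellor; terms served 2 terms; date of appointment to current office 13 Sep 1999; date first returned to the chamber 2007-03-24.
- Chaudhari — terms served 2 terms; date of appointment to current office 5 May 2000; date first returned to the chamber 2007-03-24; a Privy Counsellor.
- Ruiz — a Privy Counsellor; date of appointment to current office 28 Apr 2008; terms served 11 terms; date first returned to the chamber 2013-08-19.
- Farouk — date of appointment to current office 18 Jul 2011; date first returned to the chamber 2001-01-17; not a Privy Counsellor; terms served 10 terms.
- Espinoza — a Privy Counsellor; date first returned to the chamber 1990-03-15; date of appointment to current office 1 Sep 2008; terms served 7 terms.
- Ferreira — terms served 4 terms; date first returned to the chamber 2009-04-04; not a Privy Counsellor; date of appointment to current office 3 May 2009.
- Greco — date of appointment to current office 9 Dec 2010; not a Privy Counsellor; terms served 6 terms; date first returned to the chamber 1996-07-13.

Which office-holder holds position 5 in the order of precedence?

Ferreira

By terms served (higher first): Ruiz (11 terms); then Farouk (10 terms); then Espinoza (7 terms); then Greco (6 terms); then Ferreira (4 terms); then Horvat and Chaudhari (both 2 terms).
Horvat and Chaudhari are each a Privy Counsellor, so the next rule applies.
Horvat and Chaudhari both have date first returned to the chamber 2007-03-24, so the next rule applies.
Among Horvat and Chaudhari, by date of appointment to current office (earlier first): Horvat (13 Sep 1999) before Chaudhari (5 May 2000).
Order: Ruiz, Farouk, Espinoza, Greco, Ferreira, Horvat, Chaudhari.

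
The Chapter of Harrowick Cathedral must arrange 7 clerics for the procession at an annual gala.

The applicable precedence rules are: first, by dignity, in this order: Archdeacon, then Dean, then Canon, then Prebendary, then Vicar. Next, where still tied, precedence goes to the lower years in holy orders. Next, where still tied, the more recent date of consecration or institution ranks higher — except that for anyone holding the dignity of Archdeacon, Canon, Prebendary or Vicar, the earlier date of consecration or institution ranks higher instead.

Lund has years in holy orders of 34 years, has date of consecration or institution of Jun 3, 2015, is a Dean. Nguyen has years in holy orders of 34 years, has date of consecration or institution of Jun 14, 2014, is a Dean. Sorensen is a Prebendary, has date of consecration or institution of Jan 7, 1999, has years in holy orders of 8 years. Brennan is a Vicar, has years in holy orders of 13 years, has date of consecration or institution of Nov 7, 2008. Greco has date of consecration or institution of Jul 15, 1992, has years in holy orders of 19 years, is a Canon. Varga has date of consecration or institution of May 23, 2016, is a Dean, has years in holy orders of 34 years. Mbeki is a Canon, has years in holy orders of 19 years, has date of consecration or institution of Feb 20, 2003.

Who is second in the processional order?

By dignity: Varga, Lund and Nguyen (Dean); then Greco and Mbeki (Canon); then Sorensen (Prebendary); then Brennan (Vicar).
Varga, Lund and Nguyen all have years in holy orders 34 years, so the next rule applies.
Among Varga, Lund and Nguyen, by date of consecration or institution (later first): Varga (May 23, 2016) before Lund (Jun 3, 2015) before Nguyen (Jun 14, 2014).
Greco and Mbeki both have years in holy orders 19 years, so the next rule applies.
Among Greco and Mbeki, by date of consecration or institution (earlier first) (reversed rule for this group): Greco (Jul 15, 1992) before Mbeki (Feb 20, 2003).
Order: Varga, Lund, Nguyen, Greco, Mbeki, Sorensen, Brennan.

Lund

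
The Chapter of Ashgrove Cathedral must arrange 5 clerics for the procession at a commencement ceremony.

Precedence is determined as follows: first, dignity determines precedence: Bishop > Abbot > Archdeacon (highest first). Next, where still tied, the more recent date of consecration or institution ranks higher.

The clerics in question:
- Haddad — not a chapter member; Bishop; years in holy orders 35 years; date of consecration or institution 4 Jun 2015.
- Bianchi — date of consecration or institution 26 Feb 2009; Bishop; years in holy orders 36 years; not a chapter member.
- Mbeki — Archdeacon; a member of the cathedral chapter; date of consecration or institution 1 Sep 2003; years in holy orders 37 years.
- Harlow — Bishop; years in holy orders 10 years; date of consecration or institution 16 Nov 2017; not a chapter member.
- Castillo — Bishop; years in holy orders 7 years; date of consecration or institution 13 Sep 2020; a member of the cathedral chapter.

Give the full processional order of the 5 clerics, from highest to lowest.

Castillo, Harlow, Haddad, Bianchi, Mbeki

By dignity: Castillo, Harlow, Haddad and Bianchi (Bishop); then Mbeki (Archdeacon).
Among Castillo, Harlow, Haddad and Bianchi, by date of consecration or institution (later first): Castillo (13 Sep 2020) before Harlow (16 Nov 2017) before Haddad (4 Jun 2015) before Bianchi (26 Feb 2009).
Full order: Castillo, Harlow, Haddad, Bianchi, Mbeki.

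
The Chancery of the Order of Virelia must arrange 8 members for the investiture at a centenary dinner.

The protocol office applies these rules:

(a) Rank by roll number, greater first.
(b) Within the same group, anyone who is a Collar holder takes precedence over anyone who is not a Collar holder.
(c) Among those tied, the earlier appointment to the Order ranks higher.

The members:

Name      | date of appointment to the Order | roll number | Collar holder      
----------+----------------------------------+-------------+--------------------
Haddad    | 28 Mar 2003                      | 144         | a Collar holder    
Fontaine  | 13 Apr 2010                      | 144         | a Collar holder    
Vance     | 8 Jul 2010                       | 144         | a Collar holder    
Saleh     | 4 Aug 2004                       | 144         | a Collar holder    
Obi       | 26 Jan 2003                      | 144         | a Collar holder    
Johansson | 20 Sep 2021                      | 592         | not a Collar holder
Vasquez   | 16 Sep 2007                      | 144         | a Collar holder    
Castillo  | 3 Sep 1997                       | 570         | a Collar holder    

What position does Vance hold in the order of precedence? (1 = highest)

By roll number (higher first): Johansson (592); then Castillo (570); then Obi, Haddad, Saleh, Vasquez, Fontaine and Vance (each 144).
Obi, Haddad, Saleh, Vasquez, Fontaine and Vance are each a Collar holder, so the next rule applies.
Among Obi, Haddad, Saleh, Vasquez, Fontaine and Vance, by date of appointment to the Order (earlier first): Obi (26 Jan 2003) before Haddad (28 Mar 2003) before Saleh (4 Aug 2004) before Vasquez (16 Sep 2007) before Fontaine (13 Apr 2010) before Vance (8 Jul 2010).
Order: Johansson, Castillo, Obi, Haddad, Saleh, Vasquez, Fontaine, Vance. So position 8.

8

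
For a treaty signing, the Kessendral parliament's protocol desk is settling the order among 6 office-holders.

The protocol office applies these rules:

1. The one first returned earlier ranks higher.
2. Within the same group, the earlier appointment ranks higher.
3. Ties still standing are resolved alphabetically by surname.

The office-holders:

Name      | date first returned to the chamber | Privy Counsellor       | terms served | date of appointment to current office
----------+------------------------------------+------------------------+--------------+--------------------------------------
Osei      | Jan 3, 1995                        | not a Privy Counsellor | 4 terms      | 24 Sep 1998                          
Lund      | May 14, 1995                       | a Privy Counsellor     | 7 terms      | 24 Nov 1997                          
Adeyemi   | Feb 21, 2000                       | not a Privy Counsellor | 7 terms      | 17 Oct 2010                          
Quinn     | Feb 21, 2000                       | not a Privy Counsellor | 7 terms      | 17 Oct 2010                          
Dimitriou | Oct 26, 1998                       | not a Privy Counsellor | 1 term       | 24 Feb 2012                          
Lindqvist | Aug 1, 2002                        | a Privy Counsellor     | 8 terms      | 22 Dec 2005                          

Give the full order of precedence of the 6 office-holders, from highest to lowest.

By date first returned to the chamber (earlier first): Osei (Jan 3, 1995); then Lund (May 14, 1995); then Dimitriou (Oct 26, 1998); then Adeyemi and Quinn (both Feb 21, 2000); then Lindqvist (Aug 1, 2002).
Adeyemi and Quinn both have date of appointment to current office 17 Oct 2010, so the next rule applies.
Among Adeyemi and Quinn, alphabetically by surname: Adeyemi before Quinn.
Full order: Osei, Lund, Dimitriou, Adeyemi, Quinn, Lindqvist.

Osei, Lund, Dimitriou, Adeyemi, Quinn, Lindqvist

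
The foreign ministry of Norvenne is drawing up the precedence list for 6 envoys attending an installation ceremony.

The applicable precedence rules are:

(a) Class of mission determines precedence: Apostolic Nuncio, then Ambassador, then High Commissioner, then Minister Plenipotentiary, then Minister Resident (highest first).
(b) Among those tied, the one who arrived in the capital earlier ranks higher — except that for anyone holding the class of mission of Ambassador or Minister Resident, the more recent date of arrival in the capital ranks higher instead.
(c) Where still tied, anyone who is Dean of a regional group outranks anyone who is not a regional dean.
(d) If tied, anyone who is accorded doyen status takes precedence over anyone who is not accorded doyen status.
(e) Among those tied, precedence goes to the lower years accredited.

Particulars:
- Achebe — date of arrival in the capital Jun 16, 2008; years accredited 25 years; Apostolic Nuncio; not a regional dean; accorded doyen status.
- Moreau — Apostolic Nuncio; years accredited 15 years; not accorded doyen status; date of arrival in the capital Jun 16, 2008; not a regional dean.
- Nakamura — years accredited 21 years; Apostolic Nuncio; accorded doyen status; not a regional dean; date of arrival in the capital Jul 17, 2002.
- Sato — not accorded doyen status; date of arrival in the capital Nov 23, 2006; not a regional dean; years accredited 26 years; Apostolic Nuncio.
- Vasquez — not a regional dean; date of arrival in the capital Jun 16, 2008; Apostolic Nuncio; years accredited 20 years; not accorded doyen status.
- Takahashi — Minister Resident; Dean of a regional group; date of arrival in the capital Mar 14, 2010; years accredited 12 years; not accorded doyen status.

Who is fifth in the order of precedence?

By class of mission: Nakamura, Sato, Achebe, Moreau and Vasquez (Apostolic Nuncio); then Takahashi (Minister Resident).
Among Nakamura, Sato, Achebe, Moreau and Vasquez, by date of arrival in the capital (earlier first): Nakamura (Jul 17, 2002) before Sato (Nov 23, 2006) before Achebe, Moreau and Vasquez (Jun 16, 2008).
Achebe, Moreau and Vasquez are each not a regional dean, so the next rule applies.
Among Achebe, Moreau and Vasquez, accorded doyen status before not accorded doyen status: Achebe (accorded doyen status) before Moreau and Vasquez (not accorded doyen status).
Among Moreau and Vasquez, by years accredited (lower first): Moreau (15 years) before Vasquez (20 years).
Order: Nakamura, Sato, Achebe, Moreau, Vasquez, Takahashi.

Vasquez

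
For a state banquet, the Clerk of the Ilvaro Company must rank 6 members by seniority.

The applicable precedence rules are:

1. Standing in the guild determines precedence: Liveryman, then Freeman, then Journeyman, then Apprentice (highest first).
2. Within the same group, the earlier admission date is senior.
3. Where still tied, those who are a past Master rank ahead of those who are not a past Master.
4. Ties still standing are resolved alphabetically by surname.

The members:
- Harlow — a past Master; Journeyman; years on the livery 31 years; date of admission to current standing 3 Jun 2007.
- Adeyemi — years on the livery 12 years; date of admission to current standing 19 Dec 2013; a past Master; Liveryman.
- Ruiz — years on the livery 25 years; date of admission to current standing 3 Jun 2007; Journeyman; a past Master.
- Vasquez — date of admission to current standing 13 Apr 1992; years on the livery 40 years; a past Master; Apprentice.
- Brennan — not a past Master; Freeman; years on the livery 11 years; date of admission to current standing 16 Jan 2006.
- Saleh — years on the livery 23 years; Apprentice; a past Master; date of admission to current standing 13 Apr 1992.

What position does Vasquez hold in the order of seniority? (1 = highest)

By standing in the guild: Adeyemi (Liveryman); then Brennan (Freeman); then Harlow and Ruiz (Journeyman); then Saleh and Vasquez (Apprentice).
Harlow and Ruiz both have date of admission to current standing 3 Jun 2007, so the next rule applies.
Harlow and Ruiz are each a past Master, so the next rule applies.
Among Harlow and Ruiz, alphabetically by surname: Harlow before Ruiz.
Saleh and Vasquez both have date of admission to current standing 13 Apr 1992, so the next rule applies.
Saleh and Vasquez are each a past Master, so the next rule applies.
Among Saleh and Vasquez, alphabetically by surname: Saleh before Vasquez.
Order: Adeyemi, Brennan, Harlow, Ruiz, Saleh, Vasquez. So position 6.

6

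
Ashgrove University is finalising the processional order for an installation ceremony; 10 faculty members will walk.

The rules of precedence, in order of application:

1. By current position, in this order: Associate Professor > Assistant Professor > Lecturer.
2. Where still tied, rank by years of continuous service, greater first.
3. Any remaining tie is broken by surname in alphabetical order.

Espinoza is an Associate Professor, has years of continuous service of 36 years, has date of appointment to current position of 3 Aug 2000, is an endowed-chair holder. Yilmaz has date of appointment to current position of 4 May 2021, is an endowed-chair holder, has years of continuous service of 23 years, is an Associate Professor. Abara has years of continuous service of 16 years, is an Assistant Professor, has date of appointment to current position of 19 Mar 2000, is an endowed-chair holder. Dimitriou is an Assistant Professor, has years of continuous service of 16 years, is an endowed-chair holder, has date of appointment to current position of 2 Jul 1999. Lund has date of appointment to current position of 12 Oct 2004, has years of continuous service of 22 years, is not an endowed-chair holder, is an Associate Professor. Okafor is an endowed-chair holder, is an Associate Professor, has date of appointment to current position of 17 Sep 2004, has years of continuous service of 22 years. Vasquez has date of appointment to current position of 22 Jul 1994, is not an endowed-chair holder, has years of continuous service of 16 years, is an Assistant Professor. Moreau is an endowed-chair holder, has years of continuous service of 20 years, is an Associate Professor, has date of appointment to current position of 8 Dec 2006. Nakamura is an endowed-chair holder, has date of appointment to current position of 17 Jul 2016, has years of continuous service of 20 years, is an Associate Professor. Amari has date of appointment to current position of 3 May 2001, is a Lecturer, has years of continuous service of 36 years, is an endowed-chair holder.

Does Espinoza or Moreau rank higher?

By current position: Espinoza, Yilmaz, Lund, Okafor, Moreau and Nakamura (Associate Professor); then Abara, Dimitriou and Vasquez (Assistant Professor); then Amari (Lecturer).
Among Espinoza, Yilmaz, Lund, Okafor, Moreau and Nakamura, by years of continuous service (higher first): Espinoza (36 years) before Yilmaz (23 years) before Lund and Okafor (22 years) before Moreau and Nakamura (20 years).
Among Lund and Okafor, alphabetically by surname: Lund before Okafor.
Among Moreau and Nakamura, alphabetically by surname: Moreau before Nakamura.
Abara, Dimitriou and Vasquez all have years of continuous service 16 years, so the next rule applies.
Among Abara, Dimitriou and Vasquez, alphabetically by surname: Abara before Dimitriou before Vasquez.
So Espinoza takes precedence.

Espinoza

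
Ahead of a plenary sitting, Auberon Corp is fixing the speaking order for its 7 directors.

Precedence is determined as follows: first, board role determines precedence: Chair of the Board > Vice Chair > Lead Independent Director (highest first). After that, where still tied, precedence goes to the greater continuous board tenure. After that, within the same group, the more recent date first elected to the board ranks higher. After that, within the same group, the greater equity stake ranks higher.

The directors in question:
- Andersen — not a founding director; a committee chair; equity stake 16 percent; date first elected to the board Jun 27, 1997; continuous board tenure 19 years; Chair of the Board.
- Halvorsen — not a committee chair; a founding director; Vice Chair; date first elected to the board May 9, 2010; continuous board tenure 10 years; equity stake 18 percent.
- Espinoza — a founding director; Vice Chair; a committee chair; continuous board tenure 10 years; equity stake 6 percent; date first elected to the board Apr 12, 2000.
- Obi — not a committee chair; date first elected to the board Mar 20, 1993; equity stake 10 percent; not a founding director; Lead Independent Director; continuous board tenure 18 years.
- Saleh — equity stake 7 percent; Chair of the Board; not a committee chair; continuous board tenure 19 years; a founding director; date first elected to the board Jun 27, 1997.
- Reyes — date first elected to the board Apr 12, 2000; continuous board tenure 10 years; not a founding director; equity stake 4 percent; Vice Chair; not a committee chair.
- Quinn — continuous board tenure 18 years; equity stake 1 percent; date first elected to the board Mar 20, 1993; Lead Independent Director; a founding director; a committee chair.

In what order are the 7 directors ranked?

By board role: Andersen and Saleh (Chair of the Board); then Halvorsen, Espinoza and Reyes (Vice Chair); then Obi and Quinn (Lead Independent Director).
Andersen and Saleh both have continuous board tenure 19 years, so the next rule applies.
Andersen and Saleh both have date first elected to the board Jun 27, 1997, so the next rule applies.
Among Andersen and Saleh, by equity stake (higher first): Andersen (16 percent) before Saleh (7 percent).
Halvorsen, Espinoza and Reyes all have continuous board tenure 10 years, so the next rule applies.
Among Halvorsen, Espinoza and Reyes, by date first elected to the board (later first): Halvorsen (May 9, 2010) before Espinoza and Reyes (Apr 12, 2000).
Among Espinoza and Reyes, by equity stake (higher first): Espinoza (6 percent) before Reyes (4 percent).
Obi and Quinn both have continuous board tenure 18 years, so the next rule applies.
Obi and Quinn both have date first elected to the board Mar 20, 1993, so the next rule applies.
Among Obi and Quinn, by equity stake (higher first): Obi (10 percent) before Quinn (1 percent).
Full order: Andersen, Saleh, Halvorsen, Espinoza, Reyes, Obi, Quinn.

Andersen, Saleh, Halvorsen, Espinoza, Reyes, Obi, Quinn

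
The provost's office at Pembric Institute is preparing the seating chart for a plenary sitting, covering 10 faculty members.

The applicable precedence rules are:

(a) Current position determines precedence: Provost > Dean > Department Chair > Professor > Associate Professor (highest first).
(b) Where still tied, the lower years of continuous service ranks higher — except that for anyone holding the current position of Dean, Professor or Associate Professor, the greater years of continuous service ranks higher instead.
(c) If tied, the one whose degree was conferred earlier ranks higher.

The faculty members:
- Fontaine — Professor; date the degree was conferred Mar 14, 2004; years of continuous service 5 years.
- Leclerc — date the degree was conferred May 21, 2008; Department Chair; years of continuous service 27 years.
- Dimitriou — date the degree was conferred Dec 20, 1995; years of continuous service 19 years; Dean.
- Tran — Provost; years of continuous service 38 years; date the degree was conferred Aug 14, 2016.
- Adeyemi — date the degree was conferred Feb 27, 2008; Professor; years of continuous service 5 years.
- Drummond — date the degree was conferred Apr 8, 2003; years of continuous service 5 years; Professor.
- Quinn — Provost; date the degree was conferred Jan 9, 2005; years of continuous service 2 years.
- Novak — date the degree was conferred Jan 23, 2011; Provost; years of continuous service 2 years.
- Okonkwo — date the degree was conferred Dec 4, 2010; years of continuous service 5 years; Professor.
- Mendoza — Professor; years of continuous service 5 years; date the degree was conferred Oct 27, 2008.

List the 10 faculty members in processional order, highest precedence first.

By current position: Quinn, Novak and Tran (Provost); then Dimitriou (Dean); then Leclerc (Department Chair); then Drummond, Fontaine, Adeyemi, Mendoza and Okonkwo (Professor).
Among Quinn, Novak and Tran, by years of continuous service (lower first): Quinn and Novak (2 years) before Tran (38 years).
Among Quinn and Novak, by date the degree was conferred (earlier first): Quinn (Jan 9, 2005) before Novak (Jan 23, 2011).
Drummond, Fontaine, Adeyemi, Mendoza and Okonkwo all have years of continuous service 5 years, so the next rule applies.
Among Drummond, Fontaine, Adeyemi, Mendoza and Okonkwo, by date the degree was conferred (earlier first): Drummond (Apr 8, 2003) before Fontaine (Mar 14, 2004) before Adeyemi (Feb 27, 2008) before Mendoza (Oct 27, 2008) before Okonkwo (Dec 4, 2010).
Full order: Quinn, Novak, Tran, Dimitriou, Leclerc, Drummond, Fontaine, Adeyemi, Mendoza, Okonkwo.

Quinn, Novak, Tran, Dimitriou, Leclerc, Drummond, Fontaine, Adeyemi, Mendoza, Okonkwo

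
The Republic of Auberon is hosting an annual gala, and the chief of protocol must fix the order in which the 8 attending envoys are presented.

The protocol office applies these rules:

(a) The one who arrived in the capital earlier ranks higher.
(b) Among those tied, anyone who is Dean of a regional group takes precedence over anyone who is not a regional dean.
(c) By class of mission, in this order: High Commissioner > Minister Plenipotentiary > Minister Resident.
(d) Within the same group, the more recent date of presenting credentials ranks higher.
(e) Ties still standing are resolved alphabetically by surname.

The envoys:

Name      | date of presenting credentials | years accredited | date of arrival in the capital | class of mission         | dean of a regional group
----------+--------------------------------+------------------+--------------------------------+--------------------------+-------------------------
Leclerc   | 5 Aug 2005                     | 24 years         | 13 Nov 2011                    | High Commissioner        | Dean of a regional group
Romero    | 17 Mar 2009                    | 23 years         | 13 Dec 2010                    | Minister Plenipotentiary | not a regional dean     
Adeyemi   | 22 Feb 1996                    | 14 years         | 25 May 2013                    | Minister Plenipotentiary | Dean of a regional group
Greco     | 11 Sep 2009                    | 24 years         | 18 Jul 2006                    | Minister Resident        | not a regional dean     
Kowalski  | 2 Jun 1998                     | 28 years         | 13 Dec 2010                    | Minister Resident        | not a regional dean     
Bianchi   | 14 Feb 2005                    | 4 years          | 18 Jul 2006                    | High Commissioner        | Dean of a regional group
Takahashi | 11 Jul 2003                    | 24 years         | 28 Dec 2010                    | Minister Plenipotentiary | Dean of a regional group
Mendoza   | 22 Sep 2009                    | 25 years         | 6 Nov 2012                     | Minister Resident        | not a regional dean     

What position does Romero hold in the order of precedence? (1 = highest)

By date of arrival in the capital (earlier first): Bianchi and Greco (both 18 Jul 2006); then Romero and Kowalski (both 13 Dec 2010); then Takahashi (28 Dec 2010); then Leclerc (13 Nov 2011); then Mendoza (6 Nov 2012); then Adeyemi (25 May 2013).
Among Bianchi and Greco, Dean of a regional group before not a regional dean: Bianchi (Dean of a regional group) before Greco (not a regional dean).
Romero and Kowalski are each not a regional dean, so the next rule applies.
Among Romero and Kowalski, by class of mission: Romero (Minister Plenipotentiary) before Kowalski (Minister Resident).
Order: Bianchi, Greco, Romero, Kowalski, Takahashi, Leclerc, Mendoza, Adeyemi. So position 3.

3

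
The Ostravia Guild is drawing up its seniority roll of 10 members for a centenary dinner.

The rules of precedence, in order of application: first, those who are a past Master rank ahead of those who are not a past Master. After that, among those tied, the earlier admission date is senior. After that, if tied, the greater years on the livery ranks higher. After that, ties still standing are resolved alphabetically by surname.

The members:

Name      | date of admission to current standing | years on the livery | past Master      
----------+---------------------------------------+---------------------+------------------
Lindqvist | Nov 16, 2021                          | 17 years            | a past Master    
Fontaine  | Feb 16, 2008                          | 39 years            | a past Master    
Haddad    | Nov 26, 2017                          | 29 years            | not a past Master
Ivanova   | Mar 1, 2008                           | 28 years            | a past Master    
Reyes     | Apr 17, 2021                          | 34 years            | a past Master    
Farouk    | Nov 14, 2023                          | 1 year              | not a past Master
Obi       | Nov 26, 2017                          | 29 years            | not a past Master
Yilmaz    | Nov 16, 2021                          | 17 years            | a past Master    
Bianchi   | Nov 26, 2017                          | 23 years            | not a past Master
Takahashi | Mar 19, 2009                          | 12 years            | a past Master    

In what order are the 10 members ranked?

By the first rule: Fontaine, Ivanova, Takahashi, Reyes, Lindqvist and Yilmaz (each a past Master); then Haddad, Obi, Bianchi and Farouk (each not a past Master).
Among Fontaine, Ivanova, Takahashi, Reyes, Lindqvist and Yilmaz, by date of admission to current standing (earlier first): Fontaine (Feb 16, 2008) before Ivanova (Mar 1, 2008) before Takahashi (Mar 19, 2009) before Reyes (Apr 17, 2021) before Lindqvist and Yilmaz (Nov 16, 2021).
Lindqvist and Yilmaz both have years on the livery 17 years, so the next rule applies.
Among Lindqvist and Yilmaz, alphabetically by surname: Lindqvist before Yilmaz.
Among Haddad, Obi, Bianchi and Farouk, by date of admission to current standing (earlier first): Haddad, Obi and Bianchi (Nov 26, 2017) before Farouk (Nov 14, 2023).
Among Haddad, Obi and Bianchi, by years on the livery (higher first): Haddad and Obi (29 years) before Bianchi (23 years).
Among Haddad and Obi, alphabetically by surname: Haddad before Obi.
Full order: Fontaine, Ivanova, Takahashi, Reyes, Lindqvist, Yilmaz, Haddad, Obi, Bianchi, Farouk.

Fontaine, Ivanova, Takahashi, Reyes, Lindqvist, Yilmaz, Haddad, Obi, Bianchi, Farouk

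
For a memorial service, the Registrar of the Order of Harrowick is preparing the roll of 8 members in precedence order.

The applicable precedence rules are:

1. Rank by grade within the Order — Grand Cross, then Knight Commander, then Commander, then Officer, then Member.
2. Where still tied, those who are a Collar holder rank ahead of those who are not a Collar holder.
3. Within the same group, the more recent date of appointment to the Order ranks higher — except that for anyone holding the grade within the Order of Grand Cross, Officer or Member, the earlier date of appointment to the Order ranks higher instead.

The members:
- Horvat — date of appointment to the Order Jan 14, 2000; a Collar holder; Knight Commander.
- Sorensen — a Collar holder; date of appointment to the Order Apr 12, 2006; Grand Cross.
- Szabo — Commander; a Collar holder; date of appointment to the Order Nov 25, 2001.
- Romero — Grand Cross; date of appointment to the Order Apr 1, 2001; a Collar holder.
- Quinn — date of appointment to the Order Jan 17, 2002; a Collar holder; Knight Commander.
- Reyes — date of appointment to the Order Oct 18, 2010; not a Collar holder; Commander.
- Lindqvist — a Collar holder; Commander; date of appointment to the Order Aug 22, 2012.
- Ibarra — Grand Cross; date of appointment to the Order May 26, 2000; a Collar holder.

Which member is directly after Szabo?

Reyes

By grade within the Order: Ibarra, Romero and Sorensen (Grand Cross); then Quinn and Horvat (Knight Commander); then Lindqvist, Szabo and Reyes (Commander).
Ibarra, Romero and Sorensen are each a Collar holder, so the next rule applies.
Among Ibarra, Romero and Sorensen, by date of appointment to the Order (earlier first) (reversed rule for this group): Ibarra (May 26, 2000) before Romero (Apr 1, 2001) before Sorensen (Apr 12, 2006).
Quinn and Horvat are each a Collar holder, so the next rule applies.
Among Quinn and Horvat, by date of appointment to the Order (later first): Quinn (Jan 17, 2002) before Horvat (Jan 14, 2000).
Among Lindqvist, Szabo and Reyes, a Collar holder before not a Collar holder: Lindqvist and Szabo (a Collar holder) before Reyes (not a Collar holder).
Among Lindqvist and Szabo, by date of appointment to the Order (later first): Lindqvist (Aug 22, 2012) before Szabo (Nov 25, 2001).
Order: Ibarra, Romero, Sorensen, Quinn, Horvat, Lindqvist, Szabo, Reyes.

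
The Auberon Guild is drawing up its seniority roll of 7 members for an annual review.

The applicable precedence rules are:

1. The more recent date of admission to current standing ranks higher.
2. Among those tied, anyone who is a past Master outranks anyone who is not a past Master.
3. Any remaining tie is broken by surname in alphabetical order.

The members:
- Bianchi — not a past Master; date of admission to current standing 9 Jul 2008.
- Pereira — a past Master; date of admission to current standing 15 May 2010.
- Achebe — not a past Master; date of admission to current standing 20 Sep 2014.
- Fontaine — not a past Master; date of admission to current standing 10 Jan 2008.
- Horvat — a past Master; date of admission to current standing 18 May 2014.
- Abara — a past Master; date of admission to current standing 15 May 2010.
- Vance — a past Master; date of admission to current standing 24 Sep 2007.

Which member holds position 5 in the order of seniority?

Bianchi

By date of admission to current standing (later first): Achebe (20 Sep 2014); then Horvat (18 May 2014); then Abara and Pereira (both 15 May 2010); then Bianchi (9 Jul 2008); then Fontaine (10 Jan 2008); then Vance (24 Sep 2007).
Abara and Pereira are each a past Master, so the next rule applies.
Among Abara and Pereira, alphabetically by surname: Abara before Pereira.
Order: Achebe, Horvat, Abara, Pereira, Bianchi, Fontaine, Vance.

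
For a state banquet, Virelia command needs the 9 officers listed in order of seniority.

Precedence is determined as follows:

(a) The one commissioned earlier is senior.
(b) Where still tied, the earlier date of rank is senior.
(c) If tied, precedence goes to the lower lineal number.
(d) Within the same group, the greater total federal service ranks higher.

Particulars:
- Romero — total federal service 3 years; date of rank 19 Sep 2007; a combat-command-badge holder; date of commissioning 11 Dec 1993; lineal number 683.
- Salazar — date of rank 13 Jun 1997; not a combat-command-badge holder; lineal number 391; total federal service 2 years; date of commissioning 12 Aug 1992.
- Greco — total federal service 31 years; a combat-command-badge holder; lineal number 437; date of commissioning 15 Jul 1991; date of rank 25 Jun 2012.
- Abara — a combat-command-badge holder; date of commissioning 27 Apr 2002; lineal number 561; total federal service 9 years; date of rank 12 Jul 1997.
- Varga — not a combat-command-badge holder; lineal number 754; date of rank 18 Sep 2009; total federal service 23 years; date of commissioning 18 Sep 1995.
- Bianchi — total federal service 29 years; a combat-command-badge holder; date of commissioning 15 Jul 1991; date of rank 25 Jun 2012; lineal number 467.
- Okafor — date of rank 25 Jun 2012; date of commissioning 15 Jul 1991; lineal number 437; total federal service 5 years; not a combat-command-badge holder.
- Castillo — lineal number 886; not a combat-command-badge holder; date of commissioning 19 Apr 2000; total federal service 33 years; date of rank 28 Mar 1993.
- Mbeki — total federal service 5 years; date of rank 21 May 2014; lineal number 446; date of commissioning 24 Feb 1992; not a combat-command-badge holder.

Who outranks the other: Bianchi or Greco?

By date of commissioning (earlier first): Greco, Okafor and Bianchi (each 15 Jul 1991); then Mbeki (24 Feb 1992); then Salazar (12 Aug 1992); then Romero (11 Dec 1993); then Varga (18 Sep 1995); then Castillo (19 Apr 2000); then Abara (27 Apr 2002).
Greco, Okafor and Bianchi all have date of rank 25 Jun 2012, so the next rule applies.
Among Greco, Okafor and Bianchi, by lineal number (lower first): Greco and Okafor (437) before Bianchi (467).
Among Greco and Okafor, by total federal service (higher first): Greco (31 years) before Okafor (5 years).
So Greco takes precedence.

Greco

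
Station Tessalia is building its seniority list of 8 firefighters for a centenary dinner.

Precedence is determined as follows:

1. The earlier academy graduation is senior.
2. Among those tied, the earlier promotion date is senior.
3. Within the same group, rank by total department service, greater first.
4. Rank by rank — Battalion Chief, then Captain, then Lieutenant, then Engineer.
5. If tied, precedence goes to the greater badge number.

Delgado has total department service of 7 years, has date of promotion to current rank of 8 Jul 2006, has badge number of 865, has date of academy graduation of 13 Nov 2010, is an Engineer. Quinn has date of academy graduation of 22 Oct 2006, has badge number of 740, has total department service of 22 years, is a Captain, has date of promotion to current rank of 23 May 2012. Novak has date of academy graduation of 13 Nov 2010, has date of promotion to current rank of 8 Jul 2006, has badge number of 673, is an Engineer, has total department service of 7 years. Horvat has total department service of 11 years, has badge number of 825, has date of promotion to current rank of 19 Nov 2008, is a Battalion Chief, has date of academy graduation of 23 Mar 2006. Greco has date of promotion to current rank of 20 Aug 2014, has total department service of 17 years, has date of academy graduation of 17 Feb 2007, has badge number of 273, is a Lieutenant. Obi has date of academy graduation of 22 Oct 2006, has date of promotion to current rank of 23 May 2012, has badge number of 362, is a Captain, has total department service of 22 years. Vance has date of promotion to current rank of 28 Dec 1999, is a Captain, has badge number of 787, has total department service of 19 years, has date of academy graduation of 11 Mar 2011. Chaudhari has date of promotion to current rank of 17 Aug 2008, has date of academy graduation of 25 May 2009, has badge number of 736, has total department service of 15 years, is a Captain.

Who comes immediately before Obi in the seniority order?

By date of academy graduation (earlier first): Horvat (23 Mar 2006); then Quinn and Obi (both 22 Oct 2006); then Greco (17 Feb 2007); then Chaudhari (25 May 2009); then Delgado and Novak (both 13 Nov 2010); then Vance (11 Mar 2011).
Quinn and Obi both have date of promotion to current rank 23 May 2012, so the next rule applies.
Quinn and Obi both have total department service 22 years, so the next rule applies.
Quinn and Obi are each Captain, so the next rule applies.
Among Quinn and Obi, by badge number (higher first): Quinn (740) before Obi (362).
Delgado and Novak both have date of promotion to current rank 8 Jul 2006, so the next rule applies.
Delgado and Novak both have total department service 7 years, so the next rule applies.
Delgado and Novak are each Engineer, so the next rule applies.
Among Delgado and Novak, by badge number (higher first): Delgado (865) before Novak (673).
Order: Horvat, Quinn, Obi, Greco, Chaudhari, Delgado, Novak, Vance.

Quinn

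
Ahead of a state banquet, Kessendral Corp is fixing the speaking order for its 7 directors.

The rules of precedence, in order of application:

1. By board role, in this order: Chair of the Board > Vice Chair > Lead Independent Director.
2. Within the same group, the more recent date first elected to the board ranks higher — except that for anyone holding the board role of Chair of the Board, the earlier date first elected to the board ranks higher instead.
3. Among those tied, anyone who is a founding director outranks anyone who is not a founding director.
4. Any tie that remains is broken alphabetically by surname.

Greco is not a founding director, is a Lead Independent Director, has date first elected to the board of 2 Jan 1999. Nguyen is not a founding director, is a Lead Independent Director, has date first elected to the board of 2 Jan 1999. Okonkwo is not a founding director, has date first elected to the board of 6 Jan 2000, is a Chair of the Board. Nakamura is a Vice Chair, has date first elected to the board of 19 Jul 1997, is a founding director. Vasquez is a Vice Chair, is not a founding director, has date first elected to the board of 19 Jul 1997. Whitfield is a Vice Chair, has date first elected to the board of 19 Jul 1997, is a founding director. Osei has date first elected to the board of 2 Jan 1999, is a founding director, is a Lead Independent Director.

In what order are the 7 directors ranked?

By board role: Okonkwo (Chair of the Board); then Nakamura, Whitfield and Vasquez (Vice Chair); then Osei, Greco and Nguyen (Lead Independent Director).
Nakamura, Whitfield and Vasquez all have date first elected to the board 19 Jul 1997, so the next rule applies.
Among Nakamura, Whitfield and Vasquez, a founding director before not a founding director: Nakamura and Whitfield (a founding director) before Vasquez (not a founding director).
Among Nakamura and Whitfield, alphabetically by surname: Nakamura before Whitfield.
Osei, Greco and Nguyen all have date first elected to the board 2 Jan 1999, so the next rule applies.
Among Osei, Greco and Nguyen, a founding director before not a founding director: Osei (a founding director) before Greco and Nguyen (not a founding director).
Among Greco and Nguyen, alphabetically by surname: Greco before Nguyen.
Full order: Okonkwo, Nakamura, Whitfield, Vasquez, Osei, Greco, Nguyen.

Okonkwo, Nakamura, Whitfield, Vasquez, Osei, Greco, Nguyen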